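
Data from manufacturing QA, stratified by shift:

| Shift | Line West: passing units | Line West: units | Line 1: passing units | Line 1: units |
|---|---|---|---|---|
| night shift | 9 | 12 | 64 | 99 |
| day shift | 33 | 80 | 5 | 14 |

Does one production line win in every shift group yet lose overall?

Yes

Night shift: Line West 9/12 = 75.0%, Line 1 64/99 = 64.6% → Line West
Day shift: Line West 33/80 = 41.2%, Line 1 5/14 = 35.7% → Line West
Overall: Line West 42/92 = 45.7%, Line 1 69/113 = 61.1% → Line 1
Line West wins each shift group but Line 1 wins overall — the comparison reverses. Line West's units skew toward day shift, which has a lower base rate.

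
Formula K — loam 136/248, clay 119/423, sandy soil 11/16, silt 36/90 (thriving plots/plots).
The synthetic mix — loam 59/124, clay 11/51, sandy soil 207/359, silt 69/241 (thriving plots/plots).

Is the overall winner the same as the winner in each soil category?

No

Loam: Formula K 136/248 = 54.8%, the synthetic mix 59/124 = 47.6% → Formula K
Clay: Formula K 119/423 = 28.1%, the synthetic mix 11/51 = 21.6% → Formula K
Sandy soil: Formula K 11/16 = 68.8%, the synthetic mix 207/359 = 57.7% → Formula K
Silt: Formula K 36/90 = 40.0%, the synthetic mix 69/241 = 28.6% → Formula K
Overall: Formula K 302/777 = 38.9%, the synthetic mix 346/775 = 44.6% → the synthetic mix
Formula K wins each soil group but the synthetic mix wins overall — the comparison reverses. Formula K's plots skew toward clay, which has a lower base rate.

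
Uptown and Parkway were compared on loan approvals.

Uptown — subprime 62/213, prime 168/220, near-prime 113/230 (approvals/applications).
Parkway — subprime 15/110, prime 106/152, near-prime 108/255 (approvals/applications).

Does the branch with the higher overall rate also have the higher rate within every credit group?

Yes

Subprime: Uptown 62/213 = 29.1%, Parkway 15/110 = 13.6% → Uptown
Prime: Uptown 168/220 = 76.4%, Parkway 106/152 = 69.7% → Uptown
Near-prime: Uptown 113/230 = 49.1%, Parkway 108/255 = 42.4% → Uptown
Overall: Uptown 343/663 = 51.7%, Parkway 229/517 = 44.3% → Uptown
Uptown wins overall and in every credit group — no reversal.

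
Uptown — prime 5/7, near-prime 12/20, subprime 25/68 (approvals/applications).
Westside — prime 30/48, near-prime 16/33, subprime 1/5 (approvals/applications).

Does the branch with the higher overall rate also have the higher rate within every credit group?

No

Prime: Uptown 5/7 = 71.4%, Westside 30/48 = 62.5% → Uptown
Near-prime: Uptown 12/20 = 60.0%, Westside 16/33 = 48.5% → Uptown
Subprime: Uptown 25/68 = 36.8%, Westside 1/5 = 20.0% → Uptown
Overall: Uptown 42/95 = 44.2%, Westside 47/86 = 54.7% → Westside
Uptown wins each credit group but Westside wins overall — the comparison reverses. Uptown's applications skew toward subprime, which has a lower base rate.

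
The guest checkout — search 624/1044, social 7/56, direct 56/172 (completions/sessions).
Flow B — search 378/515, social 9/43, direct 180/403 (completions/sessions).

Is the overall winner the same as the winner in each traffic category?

Yes

Search: the guest checkout 624/1044 = 59.8%, Flow B 378/515 = 73.4% → Flow B
Social: the guest checkout 7/56 = 12.5%, Flow B 9/43 = 20.9% → Flow B
Direct: the guest checkout 56/172 = 32.6%, Flow B 180/403 = 44.7% → Flow B
Overall: the guest checkout 687/1272 = 54.0%, Flow B 567/961 = 59.0% → Flow B
Flow B wins overall and in every traffic group — no reversal.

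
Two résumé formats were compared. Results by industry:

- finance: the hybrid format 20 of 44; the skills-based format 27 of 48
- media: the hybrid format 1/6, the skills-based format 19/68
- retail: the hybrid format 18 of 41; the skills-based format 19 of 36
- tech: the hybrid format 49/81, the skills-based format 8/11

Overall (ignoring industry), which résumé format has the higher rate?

the hybrid format

Finance: the hybrid format 20/44 = 45.5%, the skills-based format 27/48 = 56.2% → the skills-based format
Media: the hybrid format 1/6 = 16.7%, the skills-based format 19/68 = 27.9% → the skills-based format
Retail: the hybrid format 18/41 = 43.9%, the skills-based format 19/36 = 52.8% → the skills-based format
Tech: the hybrid format 49/81 = 60.5%, the skills-based format 8/11 = 72.7% → the skills-based format
Overall: the hybrid format 88/172 = 51.2%, the skills-based format 73/163 = 44.8% → the hybrid format
(The skills-based format wins every industry group but the hybrid format wins overall — the skills-based format's applications skew toward the low-rate media group.)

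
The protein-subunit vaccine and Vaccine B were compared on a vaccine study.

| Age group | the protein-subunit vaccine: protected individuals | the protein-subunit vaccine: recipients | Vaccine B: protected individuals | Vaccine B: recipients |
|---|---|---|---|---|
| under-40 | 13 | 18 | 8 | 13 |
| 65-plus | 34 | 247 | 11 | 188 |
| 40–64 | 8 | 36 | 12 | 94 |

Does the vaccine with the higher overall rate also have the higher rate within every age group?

Yes

Under-40: the protein-subunit vaccine 13/18 = 72.2%, Vaccine B 8/13 = 61.5% → the protein-subunit vaccine
65-plus: the protein-subunit vaccine 34/247 = 13.8%, Vaccine B 11/188 = 5.9% → the protein-subunit vaccine
40–64: the protein-subunit vaccine 8/36 = 22.2%, Vaccine B 12/94 = 12.8% → the protein-subunit vaccine
Overall: the protein-subunit vaccine 55/301 = 18.3%, Vaccine B 31/295 = 10.5% → the protein-subunit vaccine
The protein-subunit vaccine wins overall and in every age group — no reversal.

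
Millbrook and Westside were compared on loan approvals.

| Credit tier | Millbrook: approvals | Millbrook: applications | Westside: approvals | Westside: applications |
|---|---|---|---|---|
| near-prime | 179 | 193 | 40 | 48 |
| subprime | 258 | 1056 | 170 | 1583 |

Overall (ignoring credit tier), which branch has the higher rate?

Near-prime: Millbrook 179/193 = 92.7%, Westside 40/48 = 83.3% → Millbrook
Subprime: Millbrook 258/1056 = 24.4%, Westside 170/1583 = 10.7% → Millbrook
Overall: Millbrook 437/1249 = 35.0%, Westside 210/1631 = 12.9% → Millbrook

Millbrook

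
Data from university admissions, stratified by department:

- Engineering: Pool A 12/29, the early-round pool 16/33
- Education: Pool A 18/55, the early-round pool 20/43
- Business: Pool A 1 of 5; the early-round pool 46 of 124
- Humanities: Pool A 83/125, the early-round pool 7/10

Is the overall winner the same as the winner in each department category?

No

Engineering: Pool A 12/29 = 41.4%, the early-round pool 16/33 = 48.5% → the early-round pool
Education: Pool A 18/55 = 32.7%, the early-round pool 20/43 = 46.5% → the early-round pool
Business: Pool A 1/5 = 20.0%, the early-round pool 46/124 = 37.1% → the early-round pool
Humanities: Pool A 83/125 = 66.4%, the early-round pool 7/10 = 70.0% → the early-round pool
Overall: Pool A 114/214 = 53.3%, the early-round pool 89/210 = 42.4% → Pool A
The early-round pool wins each department group but Pool A wins overall — the comparison reverses. The early-round pool's applicants skew toward Business, which has a lower base rate.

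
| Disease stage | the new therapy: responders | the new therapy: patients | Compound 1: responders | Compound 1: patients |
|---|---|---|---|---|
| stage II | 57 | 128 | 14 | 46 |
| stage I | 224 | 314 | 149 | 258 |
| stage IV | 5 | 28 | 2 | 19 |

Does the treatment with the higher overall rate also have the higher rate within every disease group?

Stage II: the new therapy 57/128 = 44.5%, Compound 1 14/46 = 30.4% → the new therapy
Stage I: the new therapy 224/314 = 71.3%, Compound 1 149/258 = 57.8% → the new therapy
Stage IV: the new therapy 5/28 = 17.9%, Compound 1 2/19 = 10.5% → the new therapy
Overall: the new therapy 286/470 = 60.9%, Compound 1 165/323 = 51.1% → the new therapy
The new therapy wins overall and in every disease group — no reversal.

Yes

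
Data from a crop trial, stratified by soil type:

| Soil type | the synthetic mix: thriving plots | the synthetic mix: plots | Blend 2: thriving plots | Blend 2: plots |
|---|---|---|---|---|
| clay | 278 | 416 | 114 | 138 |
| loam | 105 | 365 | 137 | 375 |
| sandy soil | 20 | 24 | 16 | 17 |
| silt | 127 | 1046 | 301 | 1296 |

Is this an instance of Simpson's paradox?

Clay: the synthetic mix 278/416 = 66.8%, Blend 2 114/138 = 82.6% → Blend 2
Loam: the synthetic mix 105/365 = 28.8%, Blend 2 137/375 = 36.5% → Blend 2
Sandy soil: the synthetic mix 20/24 = 83.3%, Blend 2 16/17 = 94.1% → Blend 2
Silt: the synthetic mix 127/1046 = 12.1%, Blend 2 301/1296 = 23.2% → Blend 2
Overall: the synthetic mix 530/1851 = 28.6%, Blend 2 568/1826 = 31.1% → Blend 2
Blend 2 wins overall and in every soil group — no reversal.

No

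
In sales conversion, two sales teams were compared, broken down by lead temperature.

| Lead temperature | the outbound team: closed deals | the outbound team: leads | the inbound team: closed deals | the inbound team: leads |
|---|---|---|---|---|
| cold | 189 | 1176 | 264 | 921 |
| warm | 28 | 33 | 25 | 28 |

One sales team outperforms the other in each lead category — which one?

Cold: the outbound team 189/1176 = 16.1%, the inbound team 264/921 = 28.7% → the inbound team
Warm: the outbound team 28/33 = 84.8%, the inbound team 25/28 = 89.3% → the inbound team
The inbound team has the higher rate in both groups.

the inbound team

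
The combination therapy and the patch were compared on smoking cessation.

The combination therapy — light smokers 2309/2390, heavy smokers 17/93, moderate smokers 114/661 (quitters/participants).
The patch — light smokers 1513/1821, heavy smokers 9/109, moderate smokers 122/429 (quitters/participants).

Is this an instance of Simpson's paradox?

No

Light smokers: the combination therapy 2309/2390 = 96.6%, the patch 1513/1821 = 83.1% → the combination therapy
Heavy smokers: the combination therapy 17/93 = 18.3%, the patch 9/109 = 8.3% → the combination therapy
Moderate smokers: the combination therapy 114/661 = 17.2%, the patch 122/429 = 28.4% → the patch
Overall: the combination therapy 2440/3144 = 77.6%, the patch 1644/2359 = 69.7% → the combination therapy
Neither sweeps: the combination therapy wins 2 of 3 groups, the patch wins 1. The combination therapy wins overall but not every group — no Simpson reversal.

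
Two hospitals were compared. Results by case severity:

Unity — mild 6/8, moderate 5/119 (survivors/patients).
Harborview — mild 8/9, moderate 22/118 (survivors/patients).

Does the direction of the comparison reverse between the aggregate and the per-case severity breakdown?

No

Mild: Unity 6/8 = 75.0%, Harborview 8/9 = 88.9% → Harborview
Moderate: Unity 5/119 = 4.2%, Harborview 22/118 = 18.6% → Harborview
Overall: Unity 11/127 = 8.7%, Harborview 30/127 = 23.6% → Harborview
Harborview wins overall and in every case group — no reversal.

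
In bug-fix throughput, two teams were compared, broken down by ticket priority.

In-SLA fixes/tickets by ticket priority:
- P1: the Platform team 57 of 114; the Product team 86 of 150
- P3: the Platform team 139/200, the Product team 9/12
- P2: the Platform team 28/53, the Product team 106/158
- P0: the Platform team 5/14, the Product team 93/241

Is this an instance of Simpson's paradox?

P1: the Platform team 57/114 = 50.0%, the Product team 86/150 = 57.3% → the Product team
P3: the Platform team 139/200 = 69.5%, the Product team 9/12 = 75.0% → the Product team
P2: the Platform team 28/53 = 52.8%, the Product team 106/158 = 67.1% → the Product team
P0: the Platform team 5/14 = 35.7%, the Product team 93/241 = 38.6% → the Product team
Overall: the Platform team 229/381 = 60.1%, the Product team 294/561 = 52.4% → the Platform team
The Product team wins each ticket group but the Platform team wins overall — the comparison reverses. The Product team's tickets skew toward P0, which has a lower base rate.

Yes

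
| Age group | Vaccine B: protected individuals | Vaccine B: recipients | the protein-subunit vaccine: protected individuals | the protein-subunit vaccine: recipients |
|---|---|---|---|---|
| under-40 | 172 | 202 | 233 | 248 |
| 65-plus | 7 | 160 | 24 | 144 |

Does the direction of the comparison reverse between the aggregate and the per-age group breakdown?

No

Under-40: Vaccine B 172/202 = 85.1%, the protein-subunit vaccine 233/248 = 94.0% → the protein-subunit vaccine
65-plus: Vaccine B 7/160 = 4.4%, the protein-subunit vaccine 24/144 = 16.7% → the protein-subunit vaccine
Overall: Vaccine B 179/362 = 49.4%, the protein-subunit vaccine 257/392 = 65.6% → the protein-subunit vaccine
The protein-subunit vaccine wins overall and in every age group — no reversal.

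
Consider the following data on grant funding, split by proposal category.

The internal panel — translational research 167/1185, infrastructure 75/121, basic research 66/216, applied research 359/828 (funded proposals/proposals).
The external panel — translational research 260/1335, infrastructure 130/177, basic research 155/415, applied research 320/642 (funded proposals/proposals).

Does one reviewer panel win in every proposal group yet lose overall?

Translational research: the internal panel 167/1185 = 14.1%, the external panel 260/1335 = 19.5% → the external panel
Infrastructure: the internal panel 75/121 = 62.0%, the external panel 130/177 = 73.4% → the external panel
Basic research: the internal panel 66/216 = 30.6%, the external panel 155/415 = 37.3% → the external panel
Applied research: the internal panel 359/828 = 43.4%, the external panel 320/642 = 49.8% → the external panel
Overall: the internal panel 667/2350 = 28.4%, the external panel 865/2569 = 33.7% → the external panel
The external panel wins overall and in every proposal group — no reversal.

No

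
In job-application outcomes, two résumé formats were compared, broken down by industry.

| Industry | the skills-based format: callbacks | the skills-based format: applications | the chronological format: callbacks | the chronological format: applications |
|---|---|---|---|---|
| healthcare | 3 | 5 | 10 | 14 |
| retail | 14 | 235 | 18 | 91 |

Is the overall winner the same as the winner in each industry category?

Healthcare: the skills-based format 3/5 = 60.0%, the chronological format 10/14 = 71.4% → the chronological format
Retail: the skills-based format 14/235 = 6.0%, the chronological format 18/91 = 19.8% → the chronological format
Overall: the skills-based format 17/240 = 7.1%, the chronological format 28/105 = 26.7% → the chronological format
The chronological format wins overall and in every industry group — no reversal.

Yes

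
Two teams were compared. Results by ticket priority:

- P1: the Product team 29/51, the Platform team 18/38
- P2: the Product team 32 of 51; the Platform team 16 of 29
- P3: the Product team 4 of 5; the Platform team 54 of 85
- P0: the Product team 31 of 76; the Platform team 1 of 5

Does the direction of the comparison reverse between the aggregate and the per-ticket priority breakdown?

P1: the Product team 29/51 = 56.9%, the Platform team 18/38 = 47.4% → the Product team
P2: the Product team 32/51 = 62.7%, the Platform team 16/29 = 55.2% → the Product team
P3: the Product team 4/5 = 80.0%, the Platform team 54/85 = 63.5% → the Product team
P0: the Product team 31/76 = 40.8%, the Platform team 1/5 = 20.0% → the Product team
Overall: the Product team 96/183 = 52.5%, the Platform team 89/157 = 56.7% → the Platform team
The Product team wins each ticket group but the Platform team wins overall — the comparison reverses. The Product team's tickets skew toward P0, which has a lower base rate.

Yes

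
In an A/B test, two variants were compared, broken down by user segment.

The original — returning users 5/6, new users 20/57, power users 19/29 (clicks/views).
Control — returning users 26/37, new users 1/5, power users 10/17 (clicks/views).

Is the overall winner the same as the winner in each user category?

Returning users: the original 5/6 = 83.3%, Control 26/37 = 70.3% → the original
New users: the original 20/57 = 35.1%, Control 1/5 = 20.0% → the original
Power users: the original 19/29 = 65.5%, Control 10/17 = 58.8% → the original
Overall: the original 44/92 = 47.8%, Control 37/59 = 62.7% → Control
The original wins each user group but Control wins overall — the comparison reverses. The original's views skew toward new users, which has a lower base rate.

No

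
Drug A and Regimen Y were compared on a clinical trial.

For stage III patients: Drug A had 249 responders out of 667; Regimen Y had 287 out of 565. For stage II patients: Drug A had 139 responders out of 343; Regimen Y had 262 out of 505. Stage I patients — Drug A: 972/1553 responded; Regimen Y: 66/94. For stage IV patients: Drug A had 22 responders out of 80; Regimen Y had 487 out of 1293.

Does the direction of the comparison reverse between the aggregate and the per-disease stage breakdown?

Stage III: Drug A 249/667 = 37.3%, Regimen Y 287/565 = 50.8% → Regimen Y
Stage II: Drug A 139/343 = 40.5%, Regimen Y 262/505 = 51.9% → Regimen Y
Stage I: Drug A 972/1553 = 62.6%, Regimen Y 66/94 = 70.2% → Regimen Y
Stage IV: Drug A 22/80 = 27.5%, Regimen Y 487/1293 = 37.7% → Regimen Y
Overall: Drug A 1382/2643 = 52.3%, Regimen Y 1102/2457 = 44.9% → Drug A
Regimen Y wins each disease group but Drug A wins overall — the comparison reverses. Regimen Y's patients skew toward stage IV, which has a lower base rate.

Yes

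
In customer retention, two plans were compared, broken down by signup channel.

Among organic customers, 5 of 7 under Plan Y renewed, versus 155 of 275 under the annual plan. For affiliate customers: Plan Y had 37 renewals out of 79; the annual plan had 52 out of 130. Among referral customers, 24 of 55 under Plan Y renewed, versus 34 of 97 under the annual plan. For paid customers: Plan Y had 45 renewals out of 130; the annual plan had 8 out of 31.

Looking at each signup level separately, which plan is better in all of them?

Plan Y

Organic: Plan Y 5/7 = 71.4%, the annual plan 155/275 = 56.4% → Plan Y
Affiliate: Plan Y 37/79 = 46.8%, the annual plan 52/130 = 40.0% → Plan Y
Referral: Plan Y 24/55 = 43.6%, the annual plan 34/97 = 35.1% → Plan Y
Paid: Plan Y 45/130 = 34.6%, the annual plan 8/31 = 25.8% → Plan Y
Plan Y has the higher rate in all 4 groups.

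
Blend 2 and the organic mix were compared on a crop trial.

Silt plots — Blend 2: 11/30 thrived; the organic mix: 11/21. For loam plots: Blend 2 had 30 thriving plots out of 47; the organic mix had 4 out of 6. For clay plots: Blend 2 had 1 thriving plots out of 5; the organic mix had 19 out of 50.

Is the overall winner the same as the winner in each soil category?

Silt: Blend 2 11/30 = 36.7%, the organic mix 11/21 = 52.4% → the organic mix
Loam: Blend 2 30/47 = 63.8%, the organic mix 4/6 = 66.7% → the organic mix
Clay: Blend 2 1/5 = 20.0%, the organic mix 19/50 = 38.0% → the organic mix
Overall: Blend 2 42/82 = 51.2%, the organic mix 34/77 = 44.2% → Blend 2
The organic mix wins each soil group but Blend 2 wins overall — the comparison reverses. The organic mix's plots skew toward clay, which has a lower base rate.

No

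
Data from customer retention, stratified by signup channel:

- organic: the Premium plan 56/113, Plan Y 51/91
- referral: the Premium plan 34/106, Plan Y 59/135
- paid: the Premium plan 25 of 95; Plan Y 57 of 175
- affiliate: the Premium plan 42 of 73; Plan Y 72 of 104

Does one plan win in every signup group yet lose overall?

No

Organic: the Premium plan 56/113 = 49.6%, Plan Y 51/91 = 56.0% → Plan Y
Referral: the Premium plan 34/106 = 32.1%, Plan Y 59/135 = 43.7% → Plan Y
Paid: the Premium plan 25/95 = 26.3%, Plan Y 57/175 = 32.6% → Plan Y
Affiliate: the Premium plan 42/73 = 57.5%, Plan Y 72/104 = 69.2% → Plan Y
Overall: the Premium plan 157/387 = 40.6%, Plan Y 239/505 = 47.3% → Plan Y
Plan Y wins overall and in every signup group — no reversal.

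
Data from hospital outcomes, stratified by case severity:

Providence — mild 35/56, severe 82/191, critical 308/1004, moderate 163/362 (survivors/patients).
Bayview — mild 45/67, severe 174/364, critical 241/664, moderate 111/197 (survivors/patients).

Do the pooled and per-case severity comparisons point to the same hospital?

Mild: Providence 35/56 = 62.5%, Bayview 45/67 = 67.2% → Bayview
Severe: Providence 82/191 = 42.9%, Bayview 174/364 = 47.8% → Bayview
Critical: Providence 308/1004 = 30.7%, Bayview 241/664 = 36.3% → Bayview
Moderate: Providence 163/362 = 45.0%, Bayview 111/197 = 56.3% → Bayview
Overall: Providence 588/1613 = 36.5%, Bayview 571/1292 = 44.2% → Bayview
Bayview wins overall and in every case group — no reversal.

Yes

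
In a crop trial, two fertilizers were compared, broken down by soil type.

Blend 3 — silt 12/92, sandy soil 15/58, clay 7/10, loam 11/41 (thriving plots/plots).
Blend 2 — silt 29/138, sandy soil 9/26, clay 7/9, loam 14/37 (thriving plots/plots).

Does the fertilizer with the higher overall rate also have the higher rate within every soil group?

Yes

Silt: Blend 3 12/92 = 13.0%, Blend 2 29/138 = 21.0% → Blend 2
Sandy soil: Blend 3 15/58 = 25.9%, Blend 2 9/26 = 34.6% → Blend 2
Clay: Blend 3 7/10 = 70.0%, Blend 2 7/9 = 77.8% → Blend 2
Loam: Blend 3 11/41 = 26.8%, Blend 2 14/37 = 37.8% → Blend 2
Overall: Blend 3 45/201 = 22.4%, Blend 2 59/210 = 28.1% → Blend 2
Blend 2 wins overall and in every soil group — no reversal.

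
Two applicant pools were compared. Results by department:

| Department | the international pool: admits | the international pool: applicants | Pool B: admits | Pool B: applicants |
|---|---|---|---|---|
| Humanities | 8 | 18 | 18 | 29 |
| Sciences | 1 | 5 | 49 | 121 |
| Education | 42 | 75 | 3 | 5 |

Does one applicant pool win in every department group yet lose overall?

Yes

Humanities: the international pool 8/18 = 44.4%, Pool B 18/29 = 62.1% → Pool B
Sciences: the international pool 1/5 = 20.0%, Pool B 49/121 = 40.5% → Pool B
Education: the international pool 42/75 = 56.0%, Pool B 3/5 = 60.0% → Pool B
Overall: the international pool 51/98 = 52.0%, Pool B 70/155 = 45.2% → the international pool
Pool B wins each department group but the international pool wins overall — the comparison reverses. Pool B's applicants skew toward Sciences, which has a lower base rate.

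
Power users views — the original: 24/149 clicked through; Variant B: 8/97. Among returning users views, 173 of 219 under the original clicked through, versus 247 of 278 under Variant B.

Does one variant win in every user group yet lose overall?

Power users: the original 24/149 = 16.1%, Variant B 8/97 = 8.2% → the original
Returning users: the original 173/219 = 79.0%, Variant B 247/278 = 88.8% → Variant B
Overall: the original 197/368 = 53.5%, Variant B 255/375 = 68.0% → Variant B
Neither sweeps: the original wins 1 of 2 groups, Variant B wins 1. Variant B wins overall but not every group — no Simpson reversal.

No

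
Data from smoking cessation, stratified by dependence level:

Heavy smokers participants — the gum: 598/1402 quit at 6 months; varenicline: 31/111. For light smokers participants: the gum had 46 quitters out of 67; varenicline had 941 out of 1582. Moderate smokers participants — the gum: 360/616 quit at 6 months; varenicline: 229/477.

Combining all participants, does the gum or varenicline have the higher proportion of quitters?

varenicline

Heavy smokers: the gum 598/1402 = 42.7%, varenicline 31/111 = 27.9% → the gum
Light smokers: the gum 46/67 = 68.7%, varenicline 941/1582 = 59.5% → the gum
Moderate smokers: the gum 360/616 = 58.4%, varenicline 229/477 = 48.0% → the gum
Overall: the gum 1004/2085 = 48.2%, varenicline 1201/2170 = 55.3% → varenicline
(The gum wins every dependence group but varenicline wins overall — the gum's participants skew toward the low-rate heavy smokers group.)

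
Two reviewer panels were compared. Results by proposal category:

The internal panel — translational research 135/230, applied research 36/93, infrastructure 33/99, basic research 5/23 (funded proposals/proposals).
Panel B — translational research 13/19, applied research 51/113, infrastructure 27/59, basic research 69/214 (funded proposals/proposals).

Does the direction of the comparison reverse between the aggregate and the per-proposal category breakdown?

Yes

Translational research: the internal panel 135/230 = 58.7%, Panel B 13/19 = 68.4% → Panel B
Applied research: the internal panel 36/93 = 38.7%, Panel B 51/113 = 45.1% → Panel B
Infrastructure: the internal panel 33/99 = 33.3%, Panel B 27/59 = 45.8% → Panel B
Basic research: the internal panel 5/23 = 21.7%, Panel B 69/214 = 32.2% → Panel B
Overall: the internal panel 209/445 = 47.0%, Panel B 160/405 = 39.5% → the internal panel
Panel B wins each proposal group but the internal panel wins overall — the comparison reverses. Panel B's proposals skew toward basic research, which has a lower base rate.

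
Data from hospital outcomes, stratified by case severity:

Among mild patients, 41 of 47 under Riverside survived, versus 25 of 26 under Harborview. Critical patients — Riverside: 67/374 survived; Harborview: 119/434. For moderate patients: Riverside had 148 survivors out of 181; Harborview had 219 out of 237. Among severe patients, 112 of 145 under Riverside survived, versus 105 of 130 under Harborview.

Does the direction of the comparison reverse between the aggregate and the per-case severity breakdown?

No

Mild: Riverside 41/47 = 87.2%, Harborview 25/26 = 96.2% → Harborview
Critical: Riverside 67/374 = 17.9%, Harborview 119/434 = 27.4% → Harborview
Moderate: Riverside 148/181 = 81.8%, Harborview 219/237 = 92.4% → Harborview
Severe: Riverside 112/145 = 77.2%, Harborview 105/130 = 80.8% → Harborview
Overall: Riverside 368/747 = 49.3%, Harborview 468/827 = 56.6% → Harborview
Harborview wins overall and in every case group — no reversal.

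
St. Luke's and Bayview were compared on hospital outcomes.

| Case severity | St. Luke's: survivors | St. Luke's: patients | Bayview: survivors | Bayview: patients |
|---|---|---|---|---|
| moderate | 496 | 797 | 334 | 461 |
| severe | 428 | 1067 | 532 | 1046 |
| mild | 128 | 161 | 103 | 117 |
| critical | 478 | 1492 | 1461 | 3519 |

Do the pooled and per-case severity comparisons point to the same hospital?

Moderate: St. Luke's 496/797 = 62.2%, Bayview 334/461 = 72.5% → Bayview
Severe: St. Luke's 428/1067 = 40.1%, Bayview 532/1046 = 50.9% → Bayview
Mild: St. Luke's 128/161 = 79.5%, Bayview 103/117 = 88.0% → Bayview
Critical: St. Luke's 478/1492 = 32.0%, Bayview 1461/3519 = 41.5% → Bayview
Overall: St. Luke's 1530/3517 = 43.5%, Bayview 2430/5143 = 47.2% → Bayview
Bayview wins overall and in every case group — no reversal.

Yes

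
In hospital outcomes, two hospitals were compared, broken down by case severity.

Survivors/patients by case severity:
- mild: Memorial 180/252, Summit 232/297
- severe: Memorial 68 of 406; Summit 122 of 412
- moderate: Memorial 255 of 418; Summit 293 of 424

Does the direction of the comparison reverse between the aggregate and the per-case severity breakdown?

No

Mild: Memorial 180/252 = 71.4%, Summit 232/297 = 78.1% → Summit
Severe: Memorial 68/406 = 16.7%, Summit 122/412 = 29.6% → Summit
Moderate: Memorial 255/418 = 61.0%, Summit 293/424 = 69.1% → Summit
Overall: Memorial 503/1076 = 46.7%, Summit 647/1133 = 57.1% → Summit
Summit wins overall and in every case group — no reversal.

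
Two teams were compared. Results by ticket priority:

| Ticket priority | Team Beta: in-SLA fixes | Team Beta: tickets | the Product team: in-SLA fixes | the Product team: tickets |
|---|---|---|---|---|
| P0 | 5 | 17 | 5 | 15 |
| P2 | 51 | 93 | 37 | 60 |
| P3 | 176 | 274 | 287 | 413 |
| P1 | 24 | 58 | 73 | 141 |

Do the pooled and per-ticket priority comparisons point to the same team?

Yes

P0: Team Beta 5/17 = 29.4%, the Product team 5/15 = 33.3% → the Product team
P2: Team Beta 51/93 = 54.8%, the Product team 37/60 = 61.7% → the Product team
P3: Team Beta 176/274 = 64.2%, the Product team 287/413 = 69.5% → the Product team
P1: Team Beta 24/58 = 41.4%, the Product team 73/141 = 51.8% → the Product team
Overall: Team Beta 256/442 = 57.9%, the Product team 402/629 = 63.9% → the Product team
The Product team wins overall and in every ticket group — no reversal.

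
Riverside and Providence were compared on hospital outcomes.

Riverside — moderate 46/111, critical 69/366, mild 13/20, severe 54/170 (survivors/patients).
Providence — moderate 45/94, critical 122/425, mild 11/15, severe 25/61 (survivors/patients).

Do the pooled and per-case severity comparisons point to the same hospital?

Moderate: Riverside 46/111 = 41.4%, Providence 45/94 = 47.9% → Providence
Critical: Riverside 69/366 = 18.9%, Providence 122/425 = 28.7% → Providence
Mild: Riverside 13/20 = 65.0%, Providence 11/15 = 73.3% → Providence
Severe: Riverside 54/170 = 31.8%, Providence 25/61 = 41.0% → Providence
Overall: Riverside 182/667 = 27.3%, Providence 203/595 = 34.1% → Providence
Providence wins overall and in every case group — no reversal.

Yes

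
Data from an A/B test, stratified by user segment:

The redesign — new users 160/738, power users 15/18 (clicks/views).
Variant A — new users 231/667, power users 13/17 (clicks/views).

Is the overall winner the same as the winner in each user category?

No

New users: the redesign 160/738 = 21.7%, Variant A 231/667 = 34.6% → Variant A
Power users: the redesign 15/18 = 83.3%, Variant A 13/17 = 76.5% → the redesign
Overall: the redesign 175/756 = 23.1%, Variant A 244/684 = 35.7% → Variant A
Neither sweeps: the redesign wins 1 of 2 groups, Variant A wins 1. Variant A wins overall but not every group — no Simpson reversal.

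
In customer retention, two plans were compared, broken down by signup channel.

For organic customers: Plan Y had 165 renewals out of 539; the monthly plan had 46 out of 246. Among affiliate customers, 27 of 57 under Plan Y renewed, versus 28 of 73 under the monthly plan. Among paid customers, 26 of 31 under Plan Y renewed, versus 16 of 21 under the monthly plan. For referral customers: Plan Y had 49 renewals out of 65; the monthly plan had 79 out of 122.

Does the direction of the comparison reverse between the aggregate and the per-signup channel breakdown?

Organic: Plan Y 165/539 = 30.6%, the monthly plan 46/246 = 18.7% → Plan Y
Affiliate: Plan Y 27/57 = 47.4%, the monthly plan 28/73 = 38.4% → Plan Y
Paid: Plan Y 26/31 = 83.9%, the monthly plan 16/21 = 76.2% → Plan Y
Referral: Plan Y 49/65 = 75.4%, the monthly plan 79/122 = 64.8% → Plan Y
Overall: Plan Y 267/692 = 38.6%, the monthly plan 169/462 = 36.6% → Plan Y
Plan Y wins overall and in every signup group — no reversal.

No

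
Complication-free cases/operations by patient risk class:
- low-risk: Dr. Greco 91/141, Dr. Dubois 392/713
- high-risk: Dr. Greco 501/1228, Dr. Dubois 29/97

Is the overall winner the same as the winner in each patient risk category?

Low-risk: Dr. Greco 91/141 = 64.5%, Dr. Dubois 392/713 = 55.0% → Dr. Greco
High-risk: Dr. Greco 501/1228 = 40.8%, Dr. Dubois 29/97 = 29.9% → Dr. Greco
Overall: Dr. Greco 592/1369 = 43.2%, Dr. Dubois 421/810 = 52.0% → Dr. Dubois
Dr. Greco wins each patient risk group but Dr. Dubois wins overall — the comparison reverses. Dr. Greco's operations skew toward high-risk, which has a lower base rate.

No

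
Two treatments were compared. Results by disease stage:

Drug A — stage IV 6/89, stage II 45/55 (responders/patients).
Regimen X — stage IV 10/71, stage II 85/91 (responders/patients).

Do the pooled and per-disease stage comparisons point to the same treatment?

Yes

Stage IV: Drug A 6/89 = 6.7%, Regimen X 10/71 = 14.1% → Regimen X
Stage II: Drug A 45/55 = 81.8%, Regimen X 85/91 = 93.4% → Regimen X
Overall: Drug A 51/144 = 35.4%, Regimen X 95/162 = 58.6% → Regimen X
Regimen X wins overall and in every disease group — no reversal.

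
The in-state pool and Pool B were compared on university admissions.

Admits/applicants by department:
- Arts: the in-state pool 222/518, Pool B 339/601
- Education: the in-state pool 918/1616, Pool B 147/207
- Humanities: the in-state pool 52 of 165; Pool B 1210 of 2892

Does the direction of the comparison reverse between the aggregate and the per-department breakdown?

Yes

Arts: the in-state pool 222/518 = 42.9%, Pool B 339/601 = 56.4% → Pool B
Education: the in-state pool 918/1616 = 56.8%, Pool B 147/207 = 71.0% → Pool B
Humanities: the in-state pool 52/165 = 31.5%, Pool B 1210/2892 = 41.8% → Pool B
Overall: the in-state pool 1192/2299 = 51.8%, Pool B 1696/3700 = 45.8% → the in-state pool
Pool B wins each department group but the in-state pool wins overall — the comparison reverses. Pool B's applicants skew toward Humanities, which has a lower base rate.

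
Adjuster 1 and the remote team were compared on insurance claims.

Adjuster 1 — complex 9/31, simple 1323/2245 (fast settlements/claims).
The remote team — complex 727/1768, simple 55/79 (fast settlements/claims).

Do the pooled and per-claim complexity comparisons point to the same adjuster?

Complex: Adjuster 1 9/31 = 29.0%, the remote team 727/1768 = 41.1% → the remote team
Simple: Adjuster 1 1323/2245 = 58.9%, the remote team 55/79 = 69.6% → the remote team
Overall: Adjuster 1 1332/2276 = 58.5%, the remote team 782/1847 = 42.3% → Adjuster 1
The remote team wins each claim group but Adjuster 1 wins overall — the comparison reverses. The remote team's claims skew toward complex, which has a lower base rate.

No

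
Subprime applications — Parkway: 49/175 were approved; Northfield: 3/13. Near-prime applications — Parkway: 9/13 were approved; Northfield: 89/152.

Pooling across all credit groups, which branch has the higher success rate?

Northfield

Subprime: Parkway 49/175 = 28.0%, Northfield 3/13 = 23.1% → Parkway
Near-prime: Parkway 9/13 = 69.2%, Northfield 89/152 = 58.6% → Parkway
Overall: Parkway 58/188 = 30.9%, Northfield 92/165 = 55.8% → Northfield
(Parkway wins every credit group but Northfield wins overall — Parkway's applications skew toward the low-rate subprime group.)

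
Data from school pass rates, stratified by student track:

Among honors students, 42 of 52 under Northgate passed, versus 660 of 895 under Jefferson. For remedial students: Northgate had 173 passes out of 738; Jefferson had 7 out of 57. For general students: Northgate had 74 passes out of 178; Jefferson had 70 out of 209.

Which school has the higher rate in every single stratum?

Honors: Northgate 42/52 = 80.8%, Jefferson 660/895 = 73.7% → Northgate
Remedial: Northgate 173/738 = 23.4%, Jefferson 7/57 = 12.3% → Northgate
General: Northgate 74/178 = 41.6%, Jefferson 70/209 = 33.5% → Northgate
Northgate has the higher rate in all 3 groups.

Northgate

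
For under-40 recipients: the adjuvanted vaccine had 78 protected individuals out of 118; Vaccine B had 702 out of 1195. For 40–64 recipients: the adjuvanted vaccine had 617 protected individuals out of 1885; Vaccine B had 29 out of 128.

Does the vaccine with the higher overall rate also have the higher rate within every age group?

No

Under-40: the adjuvanted vaccine 78/118 = 66.1%, Vaccine B 702/1195 = 58.7% → the adjuvanted vaccine
40–64: the adjuvanted vaccine 617/1885 = 32.7%, Vaccine B 29/128 = 22.7% → the adjuvanted vaccine
Overall: the adjuvanted vaccine 695/2003 = 34.7%, Vaccine B 731/1323 = 55.3% → Vaccine B
The adjuvanted vaccine wins each age group but Vaccine B wins overall — the comparison reverses. The adjuvanted vaccine's recipients skew toward 40–64, which has a lower base rate.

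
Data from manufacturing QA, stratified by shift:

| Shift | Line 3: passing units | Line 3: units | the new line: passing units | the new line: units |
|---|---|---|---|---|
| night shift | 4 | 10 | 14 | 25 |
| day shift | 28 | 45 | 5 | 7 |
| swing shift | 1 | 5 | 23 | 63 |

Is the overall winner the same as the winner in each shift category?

Night shift: Line 3 4/10 = 40.0%, the new line 14/25 = 56.0% → the new line
Day shift: Line 3 28/45 = 62.2%, the new line 5/7 = 71.4% → the new line
Swing shift: Line 3 1/5 = 20.0%, the new line 23/63 = 36.5% → the new line
Overall: Line 3 33/60 = 55.0%, the new line 42/95 = 44.2% → Line 3
The new line wins each shift group but Line 3 wins overall — the comparison reverses. The new line's units skew toward swing shift, which has a lower base rate.

No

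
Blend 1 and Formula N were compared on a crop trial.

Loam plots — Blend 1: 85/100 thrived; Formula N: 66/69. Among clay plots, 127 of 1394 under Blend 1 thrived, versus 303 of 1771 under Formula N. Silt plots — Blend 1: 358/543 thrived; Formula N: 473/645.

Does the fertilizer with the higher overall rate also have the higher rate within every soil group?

Yes

Loam: Blend 1 85/100 = 85.0%, Formula N 66/69 = 95.7% → Formula N
Clay: Blend 1 127/1394 = 9.1%, Formula N 303/1771 = 17.1% → Formula N
Silt: Blend 1 358/543 = 65.9%, Formula N 473/645 = 73.3% → Formula N
Overall: Blend 1 570/2037 = 28.0%, Formula N 842/2485 = 33.9% → Formula N
Formula N wins overall and in every soil group — no reversal.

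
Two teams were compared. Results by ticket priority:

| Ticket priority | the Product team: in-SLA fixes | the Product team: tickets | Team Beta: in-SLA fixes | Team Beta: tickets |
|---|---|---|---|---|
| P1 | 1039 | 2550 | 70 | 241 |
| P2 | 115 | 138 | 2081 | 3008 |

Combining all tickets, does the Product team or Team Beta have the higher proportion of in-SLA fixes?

Team Beta

P1: the Product team 1039/2550 = 40.7%, Team Beta 70/241 = 29.0% → the Product team
P2: the Product team 115/138 = 83.3%, Team Beta 2081/3008 = 69.2% → the Product team
Overall: the Product team 1154/2688 = 42.9%, Team Beta 2151/3249 = 66.2% → Team Beta
(The Product team wins every ticket group but Team Beta wins overall — the Product team's tickets skew toward the low-rate P1 group.)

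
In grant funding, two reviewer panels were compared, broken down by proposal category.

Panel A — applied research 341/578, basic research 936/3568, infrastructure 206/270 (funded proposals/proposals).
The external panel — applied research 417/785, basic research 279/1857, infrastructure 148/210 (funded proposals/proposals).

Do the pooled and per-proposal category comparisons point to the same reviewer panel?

Yes

Applied research: Panel A 341/578 = 59.0%, the external panel 417/785 = 53.1% → Panel A
Basic research: Panel A 936/3568 = 26.2%, the external panel 279/1857 = 15.0% → Panel A
Infrastructure: Panel A 206/270 = 76.3%, the external panel 148/210 = 70.5% → Panel A
Overall: Panel A 1483/4416 = 33.6%, the external panel 844/2852 = 29.6% → Panel A
Panel A wins overall and in every proposal group — no reversal.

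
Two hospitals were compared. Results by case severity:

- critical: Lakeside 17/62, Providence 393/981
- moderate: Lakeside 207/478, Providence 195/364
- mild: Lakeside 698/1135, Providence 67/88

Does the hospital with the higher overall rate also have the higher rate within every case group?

No

Critical: Lakeside 17/62 = 27.4%, Providence 393/981 = 40.1% → Providence
Moderate: Lakeside 207/478 = 43.3%, Providence 195/364 = 53.6% → Providence
Mild: Lakeside 698/1135 = 61.5%, Providence 67/88 = 76.1% → Providence
Overall: Lakeside 922/1675 = 55.0%, Providence 655/1433 = 45.7% → Lakeside
Providence wins each case group but Lakeside wins overall — the comparison reverses. Providence's patients skew toward critical, which has a lower base rate.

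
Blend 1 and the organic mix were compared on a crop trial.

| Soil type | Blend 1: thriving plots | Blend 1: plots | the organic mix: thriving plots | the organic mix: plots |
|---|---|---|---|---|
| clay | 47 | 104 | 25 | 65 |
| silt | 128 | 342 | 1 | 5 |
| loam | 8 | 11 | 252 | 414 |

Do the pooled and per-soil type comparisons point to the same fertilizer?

No

Clay: Blend 1 47/104 = 45.2%, the organic mix 25/65 = 38.5% → Blend 1
Silt: Blend 1 128/342 = 37.4%, the organic mix 1/5 = 20.0% → Blend 1
Loam: Blend 1 8/11 = 72.7%, the organic mix 252/414 = 60.9% → Blend 1
Overall: Blend 1 183/457 = 40.0%, the organic mix 278/484 = 57.4% → the organic mix
Blend 1 wins each soil group but the organic mix wins overall — the comparison reverses. Blend 1's plots skew toward silt, which has a lower base rate.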